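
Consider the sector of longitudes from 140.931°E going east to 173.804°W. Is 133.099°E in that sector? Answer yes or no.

Band width going east from +140.931° to -173.804°: ((-173.804 − 140.931) mod 360) = 45.265°.
Offset of +133.099° east of the west edge: ((133.099 − 140.931) mod 360) = 352.168°.
352.168° > 45.265° ⇒ outside.

No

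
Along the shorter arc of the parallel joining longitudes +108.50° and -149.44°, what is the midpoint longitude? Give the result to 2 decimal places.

Signed shortest Δλ from +108.50° to -149.44° is +102.06°.
Midpoint longitude = +108.50° + (+102.06°)/2 = +108.50° + 51.03° = +159.53°.
(The naïve average (+108.50 + -149.44)/2 = -20.47° is on the wrong side of the globe.)

+159.53°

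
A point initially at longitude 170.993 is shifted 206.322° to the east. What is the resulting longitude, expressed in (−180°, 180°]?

Start at +170.993°; shift +206.322° → +377.315°.
+377.315° lies outside (−180°, 180°]; subtract 360° → +17.315°.

+17.315°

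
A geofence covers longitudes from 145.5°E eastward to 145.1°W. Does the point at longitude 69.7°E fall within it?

Band width going east from +145.5° to -145.1°: ((-145.1 − 145.5) mod 360) = 69.4°.
Offset of +69.7° east of the west edge: ((69.7 − 145.5) mod 360) = 284.2°.
284.2° > 69.4° ⇒ outside.

No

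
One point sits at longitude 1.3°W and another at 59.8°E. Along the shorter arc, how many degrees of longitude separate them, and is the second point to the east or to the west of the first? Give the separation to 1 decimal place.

Raw difference: 59.8 − -1.3 = 61.1°.
Normalise into (−180°, 180°]: 61.1° stays 61.1°.
Positive ⇒ the second point lies to the east; separation 61.1°.

61.1° east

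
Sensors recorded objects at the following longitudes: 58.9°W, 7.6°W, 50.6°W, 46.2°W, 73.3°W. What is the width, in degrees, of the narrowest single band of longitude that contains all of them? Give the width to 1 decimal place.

Sort the longitudes: -73.3°, -58.9°, -50.6°, -46.2°, -7.6°.
Eastward gaps between consecutive values (wrapping around): 14.4°, 8.3°, 4.4°, 38.6°, 294.3°.
Largest gap = 294.3° ⇒ minimal covering band is its complement: 360° − 294.3° = 65.7°.
Band runs from -73.3° eastward to -7.6°.

65.7°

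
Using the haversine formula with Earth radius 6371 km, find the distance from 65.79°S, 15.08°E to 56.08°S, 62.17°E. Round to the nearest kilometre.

Δλ = 62.17 − 15.08 = 47.09°.
Δφ = -56.08 − -65.79 = 9.71°.
a = sin²(Δφ/2) + cos φ₁ · cos φ₂ · sin²(Δλ/2) = 0.043680.
c = 2·atan2(√a, √(1−a)) = 0.42110 rad → d = 6371·c ≈ 2682.83 km.

2683 km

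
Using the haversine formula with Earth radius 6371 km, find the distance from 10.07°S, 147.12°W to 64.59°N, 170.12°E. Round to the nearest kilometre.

Δλ = 170.12 − -147.12 = 317.24°; wrapped into (−180°, 180°]: -42.76°.
Δφ = 64.59 − -10.07 = 74.66°.
a = sin²(Δφ/2) + cos φ₁ · cos φ₂ · sin²(Δλ/2) = 0.423874.
c = 2·atan2(√a, √(1−a)) = 1.41795 rad → d = 6371·c ≈ 9033.76 km.

9034 km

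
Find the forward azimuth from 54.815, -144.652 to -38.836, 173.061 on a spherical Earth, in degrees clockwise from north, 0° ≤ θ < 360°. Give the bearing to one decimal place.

Δλ = 173.061 − -144.652 = 317.713°; wrapped into (−180°, 180°]: -42.287°.
θ = atan2( sin Δλ · cos φ₂ , cos φ₁ · sin φ₂ − sin φ₁ · cos φ₂ · cos Δλ )
  = atan2(-0.52411, -0.83231) = -147.801° → normalised to [0°, 360°): 212.199°.

212.2°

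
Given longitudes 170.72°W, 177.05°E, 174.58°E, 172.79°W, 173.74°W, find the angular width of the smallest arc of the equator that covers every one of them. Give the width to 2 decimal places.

14.70°

Sort the longitudes: -173.74°, -172.79°, -170.72°, +174.58°, +177.05°.
Eastward gaps between consecutive values (wrapping around): 0.95°, 2.07°, 345.30°, 2.47°, 9.21°.
Largest gap = 345.30° ⇒ minimal covering band is its complement: 360° − 345.30° = 14.70°.
Band runs from +174.58° eastward to -170.72°, crossing the antimeridian.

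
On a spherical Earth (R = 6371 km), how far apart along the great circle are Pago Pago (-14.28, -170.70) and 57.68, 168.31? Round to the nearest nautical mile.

4444 nmi

Δλ = 168.31 − -170.70 = 339.01°; wrapped into (−180°, 180°]: -20.99°.
Δφ = 57.68 − -14.28 = 71.96°.
a = sin²(Δφ/2) + cos φ₁ · cos φ₂ · sin²(Δλ/2) = 0.362350.
c = 2·atan2(√a, √(1−a)) = 1.29190 rad → d = 6371·c ≈ 8230.66 km ≈ 4444.20 nmi.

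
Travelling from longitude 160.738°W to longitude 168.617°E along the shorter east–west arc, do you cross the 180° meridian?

Yes

Naïve |168.617 − -160.738| = 329.355° > 180°, so the shorter arc goes the other way round — across 180°.
Signed shortest Δλ = ((168.617 − -160.738 + 180) mod 360) − 180 = -30.645°.
Going west by 30.645° from -160.738° passes through 180° before reaching +168.617°.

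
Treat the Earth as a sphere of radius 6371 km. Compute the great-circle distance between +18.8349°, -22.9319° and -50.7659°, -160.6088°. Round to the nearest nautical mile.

8036 nmi

Δλ = -160.6088 − -22.9319 = -137.6769°.
Δφ = -50.7659 − 18.8349 = -69.6008°.
a = sin²(Δφ/2) + cos φ₁ · cos φ₂ · sin²(Δλ/2) = 0.846330.
c = 2·atan2(√a, √(1−a)) = 2.33597 rad → d = 6371·c ≈ 14882.45 km ≈ 8035.88 nmi.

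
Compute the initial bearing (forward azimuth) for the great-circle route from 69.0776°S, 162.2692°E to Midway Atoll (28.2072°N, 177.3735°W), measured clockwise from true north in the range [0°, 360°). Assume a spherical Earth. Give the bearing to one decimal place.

18.1°

Δλ = -177.3735 − 162.2692 = -339.6427°; wrapped into (−180°, 180°]: 20.3573°.
θ = atan2( sin Δλ · cos φ₂ , cos φ₁ · sin φ₂ − sin φ₁ · cos φ₂ · cos Δλ )
  = atan2(0.30656, 0.94052) = 18.053° → normalised to [0°, 360°): 18.053°.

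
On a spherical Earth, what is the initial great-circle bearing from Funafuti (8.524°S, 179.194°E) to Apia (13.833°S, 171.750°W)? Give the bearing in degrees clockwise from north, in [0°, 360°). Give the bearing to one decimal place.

Δλ = -171.750 − 179.194 = -350.944°; wrapped into (−180°, 180°]: 9.056°.
θ = atan2( sin Δλ · cos φ₂ , cos φ₁ · sin φ₂ − sin φ₁ · cos φ₂ · cos Δλ )
  = atan2(0.15283, -0.09432) = 121.681° → normalised to [0°, 360°): 121.681°.

121.7°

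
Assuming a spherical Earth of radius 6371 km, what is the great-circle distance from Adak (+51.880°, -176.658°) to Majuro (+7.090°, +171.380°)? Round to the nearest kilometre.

Δλ = 171.380 − -176.658 = 348.038°; wrapped into (−180°, 180°]: -11.962°.
Δφ = 7.090 − 51.880 = -44.790°.
a = sin²(Δφ/2) + cos φ₁ · cos φ₂ · sin²(Δλ/2) = 0.151804.
c = 2·atan2(√a, √(1−a)) = 0.80044 rad → d = 6371·c ≈ 5099.60 km.

5100 km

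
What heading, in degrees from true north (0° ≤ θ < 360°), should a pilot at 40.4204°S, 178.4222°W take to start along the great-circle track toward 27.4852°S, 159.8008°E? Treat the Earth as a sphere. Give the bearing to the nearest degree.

299°

Δλ = 159.8008 − -178.4222 = 338.2230°; wrapped into (−180°, 180°]: -21.7770°.
θ = atan2( sin Δλ · cos φ₂ , cos φ₁ · sin φ₂ − sin φ₁ · cos φ₂ · cos Δλ )
  = atan2(-0.32912, 0.18280) = -60.951° → normalised to [0°, 360°): 299.049°.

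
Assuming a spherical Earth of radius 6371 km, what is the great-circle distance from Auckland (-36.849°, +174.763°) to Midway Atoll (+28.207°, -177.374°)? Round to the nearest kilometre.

Δλ = -177.374 − 174.763 = -352.137°; wrapped into (−180°, 180°]: 7.863°.
Δφ = 28.207 − -36.849 = 65.056°.
a = sin²(Δφ/2) + cos φ₁ · cos φ₂ · sin²(Δλ/2) = 0.292449.
c = 2·atan2(√a, √(1−a)) = 1.14274 rad → d = 6371·c ≈ 7280.41 km.

7280 km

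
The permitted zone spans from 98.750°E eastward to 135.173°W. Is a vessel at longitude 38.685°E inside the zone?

No

Band width going east from +98.750° to -135.173°: ((-135.173 − 98.750) mod 360) = 126.077°.
Offset of +38.685° east of the west edge: ((38.685 − 98.750) mod 360) = 299.935°.
299.935° > 126.077° ⇒ outside.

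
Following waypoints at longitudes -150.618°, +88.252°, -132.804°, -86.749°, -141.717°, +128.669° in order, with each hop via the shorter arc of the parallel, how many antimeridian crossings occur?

3

Leg 1: -150.618° → +88.252°, shortest Δλ = -121.13° (west) — crosses 180°.
Leg 2: +88.252° → -132.804°, shortest Δλ = 138.944° (east) — crosses 180°.
Leg 3: -132.804° → -86.749°, shortest Δλ = 46.055° (east) — does not cross 180°.
Leg 4: -86.749° → -141.717°, shortest Δλ = -54.968° (west) — does not cross 180°.
Leg 5: -141.717° → +128.669°, shortest Δλ = -89.614° (west) — crosses 180°.
Total crossings: 3.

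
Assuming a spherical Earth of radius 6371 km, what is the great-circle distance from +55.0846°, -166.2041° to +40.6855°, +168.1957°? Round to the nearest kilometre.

2467 km

Δλ = 168.1957 − -166.2041 = 334.3998°; wrapped into (−180°, 180°]: -25.6002°.
Δφ = 40.6855 − 55.0846 = -14.3991°.
a = sin²(Δφ/2) + cos φ₁ · cos φ₂ · sin²(Δλ/2) = 0.037010.
c = 2·atan2(√a, √(1−a)) = 0.38718 rad → d = 6371·c ≈ 2466.69 km.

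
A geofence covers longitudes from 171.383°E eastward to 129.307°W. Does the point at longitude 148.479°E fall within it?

No

Band width going east from +171.383° to -129.307°: ((-129.307 − 171.383) mod 360) = 59.310°.
Offset of +148.479° east of the west edge: ((148.479 − 171.383) mod 360) = 337.096°.
337.096° > 59.310° ⇒ outside.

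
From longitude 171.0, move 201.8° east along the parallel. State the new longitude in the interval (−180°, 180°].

Start at +171.0°; shift +201.8° → +372.8°.
+372.8° lies outside (−180°, 180°]; subtract 360° → +12.8°.

+12.8°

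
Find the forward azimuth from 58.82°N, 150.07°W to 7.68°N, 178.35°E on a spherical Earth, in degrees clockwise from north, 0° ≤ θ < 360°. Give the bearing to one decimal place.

218.5°

Δλ = 178.35 − -150.07 = 328.42°; wrapped into (−180°, 180°]: -31.58°.
θ = atan2( sin Δλ · cos φ₂ , cos φ₁ · sin φ₂ − sin φ₁ · cos φ₂ · cos Δλ )
  = atan2(-0.51899, -0.65312) = -141.528° → normalised to [0°, 360°): 218.472°.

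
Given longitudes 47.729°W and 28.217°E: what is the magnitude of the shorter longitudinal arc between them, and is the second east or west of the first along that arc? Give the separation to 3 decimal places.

Raw difference: 28.217 − -47.729 = 75.946°.
Normalise into (−180°, 180°]: 75.946° stays 75.946°.
Positive ⇒ the second point lies to the east; separation 75.946°.

75.946° east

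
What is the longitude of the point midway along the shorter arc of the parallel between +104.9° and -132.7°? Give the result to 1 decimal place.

Signed shortest Δλ from +104.9° to -132.7° is +122.4°.
Midpoint longitude = +104.9° + (+122.4°)/2 = +104.9° + 61.2° = +166.1°.
(The naïve average (+104.9 + -132.7)/2 = -13.9° is on the wrong side of the globe.)

+166.1°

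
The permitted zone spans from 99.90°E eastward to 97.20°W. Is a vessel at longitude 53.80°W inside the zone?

No

Band width going east from +99.90° to -97.20°: ((-97.20 − 99.90) mod 360) = 162.90°.
Offset of -53.80° east of the west edge: ((-53.80 − 99.90) mod 360) = 206.30°.
206.30° > 162.90° ⇒ outside.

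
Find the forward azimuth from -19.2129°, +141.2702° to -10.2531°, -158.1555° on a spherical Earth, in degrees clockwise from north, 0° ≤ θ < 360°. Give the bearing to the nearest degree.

91°

Δλ = -158.1555 − 141.2702 = -299.4257°; wrapped into (−180°, 180°]: 60.5743°.
θ = atan2( sin Δλ · cos φ₂ , cos φ₁ · sin φ₂ − sin φ₁ · cos φ₂ · cos Δλ )
  = atan2(0.85708, -0.00899) = 90.601° → normalised to [0°, 360°): 90.601°.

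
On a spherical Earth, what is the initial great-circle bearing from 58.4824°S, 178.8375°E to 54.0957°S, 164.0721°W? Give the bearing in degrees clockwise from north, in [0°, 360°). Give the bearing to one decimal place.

72.5°

Δλ = -164.0721 − 178.8375 = -342.9096°; wrapped into (−180°, 180°]: 17.0904°.
θ = atan2( sin Δλ · cos φ₂ , cos φ₁ · sin φ₂ − sin φ₁ · cos φ₂ · cos Δλ )
  = atan2(0.17234, 0.05441) = 72.478° → normalised to [0°, 360°): 72.478°.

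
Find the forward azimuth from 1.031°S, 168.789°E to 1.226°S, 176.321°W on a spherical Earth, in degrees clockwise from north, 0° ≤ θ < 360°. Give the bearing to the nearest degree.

91°

Δλ = -176.321 − 168.789 = -345.110°; wrapped into (−180°, 180°]: 14.890°.
θ = atan2( sin Δλ · cos φ₂ , cos φ₁ · sin φ₂ − sin φ₁ · cos φ₂ · cos Δλ )
  = atan2(0.25691, -0.00401) = 90.894° → normalised to [0°, 360°): 90.894°.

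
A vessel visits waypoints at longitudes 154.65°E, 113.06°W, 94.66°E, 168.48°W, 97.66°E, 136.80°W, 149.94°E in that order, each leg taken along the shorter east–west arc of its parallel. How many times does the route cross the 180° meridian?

Leg 1: +154.65° → -113.06°, shortest Δλ = 92.29° (east) — crosses 180°.
Leg 2: -113.06° → +94.66°, shortest Δλ = -152.28° (west) — crosses 180°.
Leg 3: +94.66° → -168.48°, shortest Δλ = 96.86° (east) — crosses 180°.
Leg 4: -168.48° → +97.66°, shortest Δλ = -93.86° (west) — crosses 180°.
Leg 5: +97.66° → -136.80°, shortest Δλ = 125.54° (east) — crosses 180°.
Leg 6: -136.80° → +149.94°, shortest Δλ = -73.26° (west) — crosses 180°.
Total crossings: 6.

6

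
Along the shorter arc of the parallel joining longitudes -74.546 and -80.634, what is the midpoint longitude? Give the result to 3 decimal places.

-77.590°

Signed shortest Δλ from -74.546° to -80.634° is -6.088°.
Midpoint longitude = -74.546° + (-6.088°)/2 = -74.546° − 3.044° = -77.590°.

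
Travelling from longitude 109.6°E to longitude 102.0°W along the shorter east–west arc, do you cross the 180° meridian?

Yes

Naïve |-102.0 − 109.6| = 211.6° > 180°, so the shorter arc goes the other way round — across 180°.
Signed shortest Δλ = ((-102.0 − 109.6 + 180) mod 360) − 180 = 148.4°.
Going east by 148.4° from +109.6° passes through 180° before reaching -102.0°.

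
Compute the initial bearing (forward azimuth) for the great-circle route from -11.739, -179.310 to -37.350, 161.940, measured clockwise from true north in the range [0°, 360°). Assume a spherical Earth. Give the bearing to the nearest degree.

Δλ = 161.940 − -179.310 = 341.250°; wrapped into (−180°, 180°]: -18.750°.
θ = atan2( sin Δλ · cos φ₂ , cos φ₁ · sin φ₂ − sin φ₁ · cos φ₂ · cos Δλ )
  = atan2(-0.25553, -0.44084) = -149.902° → normalised to [0°, 360°): 210.098°.

210°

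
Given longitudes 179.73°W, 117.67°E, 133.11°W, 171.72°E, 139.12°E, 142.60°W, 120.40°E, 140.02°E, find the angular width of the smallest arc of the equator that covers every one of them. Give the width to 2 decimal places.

109.22°

Sort the longitudes: -179.73°, -142.60°, -133.11°, +117.67°, +120.40°, +139.12°, +140.02°, +171.72°.
Eastward gaps between consecutive values (wrapping around): 37.13°, 9.49°, 250.78°, 2.73°, 18.72°, 0.90°, 31.70°, 8.55°.
Largest gap = 250.78° ⇒ minimal covering band is its complement: 360° − 250.78° = 109.22°.
Band runs from +117.67° eastward to -133.11°, crossing the antimeridian.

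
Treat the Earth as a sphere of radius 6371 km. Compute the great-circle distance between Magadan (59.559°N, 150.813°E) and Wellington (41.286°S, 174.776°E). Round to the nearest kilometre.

11427 km

Δλ = 174.776 − 150.813 = 23.963°.
Δφ = -41.286 − 59.559 = -100.845°.
a = sin²(Δφ/2) + cos φ₁ · cos φ₂ · sin²(Δλ/2) = 0.610483.
c = 2·atan2(√a, √(1−a)) = 1.79360 rad → d = 6371·c ≈ 11427.04 km.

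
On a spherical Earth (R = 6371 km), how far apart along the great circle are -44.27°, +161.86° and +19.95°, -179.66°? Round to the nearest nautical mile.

3987 nmi

Δλ = -179.66 − 161.86 = -341.52°; wrapped into (−180°, 180°]: 18.48°.
Δφ = 19.95 − -44.27 = 64.22°.
a = sin²(Δφ/2) + cos φ₁ · cos φ₂ · sin²(Δλ/2) = 0.299896.
c = 2·atan2(√a, √(1−a)) = 1.15905 rad → d = 6371·c ≈ 7384.32 km ≈ 3987.21 nmi.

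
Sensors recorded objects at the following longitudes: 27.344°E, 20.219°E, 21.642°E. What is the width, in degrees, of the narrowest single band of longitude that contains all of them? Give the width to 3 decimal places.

7.125°

Sort the longitudes: +20.219°, +21.642°, +27.344°.
Eastward gaps between consecutive values (wrapping around): 1.423°, 5.702°, 352.875°.
Largest gap = 352.875° ⇒ minimal covering band is its complement: 360° − 352.875° = 7.125°.
Band runs from +20.219° eastward to +27.344°.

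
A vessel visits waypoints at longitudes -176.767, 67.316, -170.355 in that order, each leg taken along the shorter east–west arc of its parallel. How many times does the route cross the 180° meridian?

Leg 1: -176.767° → +67.316°, shortest Δλ = -115.917° (west) — crosses 180°.
Leg 2: +67.316° → -170.355°, shortest Δλ = 122.329° (east) — crosses 180°.
Total crossings: 2.

2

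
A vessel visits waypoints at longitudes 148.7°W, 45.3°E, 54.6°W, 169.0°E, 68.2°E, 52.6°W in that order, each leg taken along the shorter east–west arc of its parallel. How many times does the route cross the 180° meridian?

2

Leg 1: -148.7° → +45.3°, shortest Δλ = -166.0° (west) — crosses 180°.
Leg 2: +45.3° → -54.6°, shortest Δλ = -99.9° (west) — does not cross 180°.
Leg 3: -54.6° → +169.0°, shortest Δλ = -136.4° (west) — crosses 180°.
Leg 4: +169.0° → +68.2°, shortest Δλ = -100.8° (west) — does not cross 180°.
Leg 5: +68.2° → -52.6°, shortest Δλ = -120.8° (west) — does not cross 180°.
Total crossings: 2.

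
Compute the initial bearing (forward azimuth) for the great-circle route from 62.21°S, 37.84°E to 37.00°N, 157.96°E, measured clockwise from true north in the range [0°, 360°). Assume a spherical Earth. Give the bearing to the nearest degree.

Δλ = 157.96 − 37.84 = 120.12°.
θ = atan2( sin Δλ · cos φ₂ , cos φ₁ · sin φ₂ − sin φ₁ · cos φ₂ · cos Δλ )
  = atan2(0.69080, -0.07396) = 96.111° → normalised to [0°, 360°): 96.111°.

96°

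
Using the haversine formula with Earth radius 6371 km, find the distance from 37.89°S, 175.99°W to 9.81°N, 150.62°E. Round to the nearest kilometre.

6338 km

Δλ = 150.62 − -175.99 = 326.61°; wrapped into (−180°, 180°]: -33.39°.
Δφ = 9.81 − -37.89 = 47.70°.
a = sin²(Δφ/2) + cos φ₁ · cos φ₂ · sin²(Δλ/2) = 0.227672.
c = 2·atan2(√a, √(1−a)) = 0.99482 rad → d = 6371·c ≈ 6337.98 km.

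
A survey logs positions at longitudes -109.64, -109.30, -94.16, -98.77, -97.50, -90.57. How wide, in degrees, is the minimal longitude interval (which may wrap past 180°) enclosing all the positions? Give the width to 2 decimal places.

19.07°

Sort the longitudes: -109.64°, -109.30°, -98.77°, -97.50°, -94.16°, -90.57°.
Eastward gaps between consecutive values (wrapping around): 0.34°, 10.53°, 1.27°, 3.34°, 3.59°, 340.93°.
Largest gap = 340.93° ⇒ minimal covering band is its complement: 360° − 340.93° = 19.07°.
Band runs from -109.64° eastward to -90.57°.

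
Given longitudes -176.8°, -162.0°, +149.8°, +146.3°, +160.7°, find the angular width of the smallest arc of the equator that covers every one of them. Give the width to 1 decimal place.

51.7°

Sort the longitudes: -176.8°, -162.0°, +146.3°, +149.8°, +160.7°.
Eastward gaps between consecutive values (wrapping around): 14.8°, 308.3°, 3.5°, 10.9°, 22.5°.
Largest gap = 308.3° ⇒ minimal covering band is its complement: 360° − 308.3° = 51.7°.
Band runs from +146.3° eastward to -162.0°, crossing the antimeridian.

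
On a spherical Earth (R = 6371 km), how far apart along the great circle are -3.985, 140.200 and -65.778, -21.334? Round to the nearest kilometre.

12115 km

Δλ = -21.334 − 140.200 = -161.534°.
Δφ = -65.778 − -3.985 = -61.793°.
a = sin²(Δφ/2) + cos φ₁ · cos φ₂ · sin²(Δλ/2) = 0.662416.
c = 2·atan2(√a, √(1−a)) = 1.90163 rad → d = 6371·c ≈ 12115.28 km.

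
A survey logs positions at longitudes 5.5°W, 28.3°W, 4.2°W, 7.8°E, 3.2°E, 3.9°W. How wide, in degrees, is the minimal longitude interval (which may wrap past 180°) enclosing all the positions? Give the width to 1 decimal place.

Sort the longitudes: -28.3°, -5.5°, -4.2°, -3.9°, +3.2°, +7.8°.
Eastward gaps between consecutive values (wrapping around): 22.8°, 1.3°, 0.3°, 7.1°, 4.6°, 323.9°.
Largest gap = 323.9° ⇒ minimal covering band is its complement: 360° − 323.9° = 36.1°.
Band runs from -28.3° eastward to +7.8°.

36.1°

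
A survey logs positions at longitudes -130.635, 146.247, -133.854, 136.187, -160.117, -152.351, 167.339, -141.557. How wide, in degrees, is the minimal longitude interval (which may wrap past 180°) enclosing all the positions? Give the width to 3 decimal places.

93.178°

Sort the longitudes: -160.117°, -152.351°, -141.557°, -133.854°, -130.635°, +136.187°, +146.247°, +167.339°.
Eastward gaps between consecutive values (wrapping around): 7.766°, 10.794°, 7.703°, 3.219°, 266.822°, 10.060°, 21.092°, 32.544°.
Largest gap = 266.822° ⇒ minimal covering band is its complement: 360° − 266.822° = 93.178°.
Band runs from +136.187° eastward to -130.635°, crossing the antimeridian.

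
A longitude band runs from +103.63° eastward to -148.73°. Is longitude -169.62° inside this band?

Band width going east from +103.63° to -148.73°: ((-148.73 − 103.63) mod 360) = 107.64°.
Offset of -169.62° east of the west edge: ((-169.62 − 103.63) mod 360) = 86.75°.
86.75° ≤ 107.64° ⇒ inside.

Yes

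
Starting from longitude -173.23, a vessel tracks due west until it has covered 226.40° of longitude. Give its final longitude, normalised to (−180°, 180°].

Start at -173.23°; shift −226.40° → -399.63°.
-399.63° lies outside (−180°, 180°]; add 360° → -39.63°.

-39.63°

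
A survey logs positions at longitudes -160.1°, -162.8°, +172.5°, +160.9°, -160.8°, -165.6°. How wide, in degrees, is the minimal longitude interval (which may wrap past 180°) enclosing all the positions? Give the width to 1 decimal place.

Sort the longitudes: -165.6°, -162.8°, -160.8°, -160.1°, +160.9°, +172.5°.
Eastward gaps between consecutive values (wrapping around): 2.8°, 2.0°, 0.7°, 321.0°, 11.6°, 21.9°.
Largest gap = 321.0° ⇒ minimal covering band is its complement: 360° − 321.0° = 39.0°.
Band runs from +160.9° eastward to -160.1°, crossing the antimeridian.

39.0°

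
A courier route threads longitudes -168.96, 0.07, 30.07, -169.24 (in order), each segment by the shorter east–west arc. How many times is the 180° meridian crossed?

1

Leg 1: -168.96° → +0.07°, shortest Δλ = 169.03° (east) — does not cross 180°.
Leg 2: +0.07° → +30.07°, shortest Δλ = 30.0° (east) — does not cross 180°.
Leg 3: +30.07° → -169.24°, shortest Δλ = 160.69° (east) — crosses 180°.
Total crossings: 1.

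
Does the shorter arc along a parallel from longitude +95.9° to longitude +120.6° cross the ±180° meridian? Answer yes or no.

Signed shortest Δλ = ((120.6 − 95.9 + 180) mod 360) − 180 = 24.7°.
Going east by 24.7° from +95.9° reaches +120.6° without touching 180°.

No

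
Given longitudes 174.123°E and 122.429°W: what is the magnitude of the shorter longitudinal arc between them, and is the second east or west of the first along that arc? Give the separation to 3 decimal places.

Raw difference: -122.429 − 174.123 = -296.552°.
Normalise into (−180°, 180°]: -296.552° + 360° = 63.448°.
Positive ⇒ the second point lies to the east; separation 63.448°.

63.448° east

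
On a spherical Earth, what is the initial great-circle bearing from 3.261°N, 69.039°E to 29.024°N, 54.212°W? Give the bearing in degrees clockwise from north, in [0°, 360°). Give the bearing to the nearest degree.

Δλ = -54.212 − 69.039 = -123.251°.
θ = atan2( sin Δλ · cos φ₂ , cos φ₁ · sin φ₂ − sin φ₁ · cos φ₂ · cos Δλ )
  = atan2(-0.73125, 0.51166) = -55.019° → normalised to [0°, 360°): 304.981°.

305°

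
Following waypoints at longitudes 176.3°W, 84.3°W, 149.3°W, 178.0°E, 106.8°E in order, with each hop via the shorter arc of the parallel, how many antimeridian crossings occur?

1

Leg 1: -176.3° → -84.3°, shortest Δλ = 92.0° (east) — does not cross 180°.
Leg 2: -84.3° → -149.3°, shortest Δλ = -65.0° (west) — does not cross 180°.
Leg 3: -149.3° → +178.0°, shortest Δλ = -32.7° (west) — crosses 180°.
Leg 4: +178.0° → +106.8°, shortest Δλ = -71.2° (west) — does not cross 180°.
Total crossings: 1.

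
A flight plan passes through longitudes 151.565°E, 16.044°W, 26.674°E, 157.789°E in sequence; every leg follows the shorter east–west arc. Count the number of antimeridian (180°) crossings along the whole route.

0

Leg 1: +151.565° → -16.044°, shortest Δλ = -167.609° (west) — does not cross 180°.
Leg 2: -16.044° → +26.674°, shortest Δλ = 42.718° (east) — does not cross 180°.
Leg 3: +26.674° → +157.789°, shortest Δλ = 131.115° (east) — does not cross 180°.
Total crossings: 0.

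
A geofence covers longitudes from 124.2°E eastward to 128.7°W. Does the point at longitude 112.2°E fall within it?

No

Band width going east from +124.2° to -128.7°: ((-128.7 − 124.2) mod 360) = 107.1°.
Offset of +112.2° east of the west edge: ((112.2 − 124.2) mod 360) = 348.0°.
348.0° > 107.1° ⇒ outside.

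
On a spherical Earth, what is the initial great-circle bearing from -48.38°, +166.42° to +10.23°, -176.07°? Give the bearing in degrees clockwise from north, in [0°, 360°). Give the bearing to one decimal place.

19.9°

Δλ = -176.07 − 166.42 = -342.49°; wrapped into (−180°, 180°]: 17.51°.
θ = atan2( sin Δλ · cos φ₂ , cos φ₁ · sin φ₂ − sin φ₁ · cos φ₂ · cos Δλ )
  = atan2(0.29609, 0.81955) = 19.864° → normalised to [0°, 360°): 19.864°.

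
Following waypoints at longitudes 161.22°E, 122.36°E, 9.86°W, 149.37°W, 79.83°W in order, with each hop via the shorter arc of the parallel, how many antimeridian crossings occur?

0

Leg 1: +161.22° → +122.36°, shortest Δλ = -38.86° (west) — does not cross 180°.
Leg 2: +122.36° → -9.86°, shortest Δλ = -132.22° (west) — does not cross 180°.
Leg 3: -9.86° → -149.37°, shortest Δλ = -139.51° (west) — does not cross 180°.
Leg 4: -149.37° → -79.83°, shortest Δλ = 69.54° (east) — does not cross 180°.
Total crossings: 0.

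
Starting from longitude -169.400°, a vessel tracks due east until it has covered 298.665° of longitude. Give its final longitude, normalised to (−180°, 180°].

+129.265°

Start at -169.400°; shift +298.665° → +129.265°.
+129.265° already lies in (−180°, 180°].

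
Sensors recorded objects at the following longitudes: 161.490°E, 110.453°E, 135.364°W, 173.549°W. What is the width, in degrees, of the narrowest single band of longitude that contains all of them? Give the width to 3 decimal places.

Sort the longitudes: -173.549°, -135.364°, +110.453°, +161.490°.
Eastward gaps between consecutive values (wrapping around): 38.185°, 245.817°, 51.037°, 24.961°.
Largest gap = 245.817° ⇒ minimal covering band is its complement: 360° − 245.817° = 114.183°.
Band runs from +110.453° eastward to -135.364°, crossing the antimeridian.

114.183°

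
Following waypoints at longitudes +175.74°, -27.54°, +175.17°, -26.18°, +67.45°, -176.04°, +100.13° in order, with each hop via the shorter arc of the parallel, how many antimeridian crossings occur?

5

Leg 1: +175.74° → -27.54°, shortest Δλ = 156.72° (east) — crosses 180°.
Leg 2: -27.54° → +175.17°, shortest Δλ = -157.29° (west) — crosses 180°.
Leg 3: +175.17° → -26.18°, shortest Δλ = 158.65° (east) — crosses 180°.
Leg 4: -26.18° → +67.45°, shortest Δλ = 93.63° (east) — does not cross 180°.
Leg 5: +67.45° → -176.04°, shortest Δλ = 116.51° (east) — crosses 180°.
Leg 6: -176.04° → +100.13°, shortest Δλ = -83.83° (west) — crosses 180°.
Total crossings: 5.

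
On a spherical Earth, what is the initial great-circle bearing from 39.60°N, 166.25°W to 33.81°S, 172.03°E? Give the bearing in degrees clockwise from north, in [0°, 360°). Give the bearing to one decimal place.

Δλ = 172.03 − -166.25 = 338.28°; wrapped into (−180°, 180°]: -21.72°.
θ = atan2( sin Δλ · cos φ₂ , cos φ₁ · sin φ₂ − sin φ₁ · cos φ₂ · cos Δλ )
  = atan2(-0.30749, -0.92077) = -161.533° → normalised to [0°, 360°): 198.467°.

198.5°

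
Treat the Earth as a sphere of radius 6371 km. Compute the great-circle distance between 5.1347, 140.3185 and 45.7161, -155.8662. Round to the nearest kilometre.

Δλ = -155.8662 − 140.3185 = -296.1847°; wrapped into (−180°, 180°]: 63.8153°.
Δφ = 45.7161 − 5.1347 = 40.5814°.
a = sin²(Δφ/2) + cos φ₁ · cos φ₂ · sin²(Δλ/2) = 0.314534.
c = 2·atan2(√a, √(1−a)) = 1.19078 rad → d = 6371·c ≈ 7586.48 km.

7586 km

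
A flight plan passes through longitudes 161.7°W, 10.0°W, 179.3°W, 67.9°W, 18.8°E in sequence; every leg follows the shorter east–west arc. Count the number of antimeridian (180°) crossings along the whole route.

Leg 1: -161.7° → -10.0°, shortest Δλ = 151.7° (east) — does not cross 180°.
Leg 2: -10.0° → -179.3°, shortest Δλ = -169.3° (west) — does not cross 180°.
Leg 3: -179.3° → -67.9°, shortest Δλ = 111.4° (east) — does not cross 180°.
Leg 4: -67.9° → +18.8°, shortest Δλ = 86.7° (east) — does not cross 180°.
Total crossings: 0.

0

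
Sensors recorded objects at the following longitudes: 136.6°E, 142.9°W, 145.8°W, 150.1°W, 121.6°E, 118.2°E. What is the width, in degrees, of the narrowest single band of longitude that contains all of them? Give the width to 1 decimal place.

98.9°

Sort the longitudes: -150.1°, -145.8°, -142.9°, +118.2°, +121.6°, +136.6°.
Eastward gaps between consecutive values (wrapping around): 4.3°, 2.9°, 261.1°, 3.4°, 15.0°, 73.3°.
Largest gap = 261.1° ⇒ minimal covering band is its complement: 360° − 261.1° = 98.9°.
Band runs from +118.2° eastward to -142.9°, crossing the antimeridian.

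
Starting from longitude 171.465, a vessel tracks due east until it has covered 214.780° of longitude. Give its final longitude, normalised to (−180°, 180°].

+26.245°

Start at +171.465°; shift +214.780° → +386.245°.
+386.245° lies outside (−180°, 180°]; subtract 360° → +26.245°.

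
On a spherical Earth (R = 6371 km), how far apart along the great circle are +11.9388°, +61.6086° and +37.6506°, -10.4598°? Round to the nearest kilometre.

7628 km

Δλ = -10.4598 − 61.6086 = -72.0684°.
Δφ = 37.6506 − 11.9388 = 25.7118°.
a = sin²(Δφ/2) + cos φ₁ · cos φ₂ · sin²(Δλ/2) = 0.317572.
c = 2·atan2(√a, √(1−a)) = 1.19732 rad → d = 6371·c ≈ 7628.12 km.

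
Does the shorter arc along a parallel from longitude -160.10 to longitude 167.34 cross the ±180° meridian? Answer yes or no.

Naïve |167.34 − -160.10| = 327.44° > 180°, so the shorter arc goes the other way round — across 180°.
Signed shortest Δλ = ((167.34 − -160.10 + 180) mod 360) − 180 = -32.56°.
Going west by 32.56° from -160.10° passes through 180° before reaching +167.34°.

Yes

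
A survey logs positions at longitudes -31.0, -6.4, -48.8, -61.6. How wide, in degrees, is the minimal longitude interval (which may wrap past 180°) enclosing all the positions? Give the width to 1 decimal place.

Sort the longitudes: -61.6°, -48.8°, -31.0°, -6.4°.
Eastward gaps between consecutive values (wrapping around): 12.8°, 17.8°, 24.6°, 304.8°.
Largest gap = 304.8° ⇒ minimal covering band is its complement: 360° − 304.8° = 55.2°.
Band runs from -61.6° eastward to -6.4°.

55.2°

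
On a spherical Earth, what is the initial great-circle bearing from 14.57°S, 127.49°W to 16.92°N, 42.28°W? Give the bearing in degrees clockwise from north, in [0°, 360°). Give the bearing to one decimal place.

72.4°

Δλ = -42.28 − -127.49 = 85.21°.
θ = atan2( sin Δλ · cos φ₂ , cos φ₁ · sin φ₂ − sin φ₁ · cos φ₂ · cos Δλ )
  = atan2(0.95337, 0.30177) = 72.436° → normalised to [0°, 360°): 72.436°.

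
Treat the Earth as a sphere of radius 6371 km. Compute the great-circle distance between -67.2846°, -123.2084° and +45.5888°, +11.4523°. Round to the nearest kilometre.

16467 km

Δλ = 11.4523 − -123.2084 = 134.6607°.
Δφ = 45.5888 − -67.2846 = 112.8734°.
a = sin²(Δφ/2) + cos φ₁ · cos φ₂ · sin²(Δλ/2) = 0.924438.
c = 2·atan2(√a, √(1−a)) = 2.58465 rad → d = 6371·c ≈ 16466.81 km.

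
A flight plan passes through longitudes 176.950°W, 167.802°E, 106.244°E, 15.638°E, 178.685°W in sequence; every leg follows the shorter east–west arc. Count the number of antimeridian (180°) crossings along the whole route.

Leg 1: -176.950° → +167.802°, shortest Δλ = -15.248° (west) — crosses 180°.
Leg 2: +167.802° → +106.244°, shortest Δλ = -61.558° (west) — does not cross 180°.
Leg 3: +106.244° → +15.638°, shortest Δλ = -90.606° (west) — does not cross 180°.
Leg 4: +15.638° → -178.685°, shortest Δλ = 165.677° (east) — crosses 180°.
Total crossings: 2.

2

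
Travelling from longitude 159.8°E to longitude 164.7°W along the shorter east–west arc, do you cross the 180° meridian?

Yes

Naïve |-164.7 − 159.8| = 324.5° > 180°, so the shorter arc goes the other way round — across 180°.
Signed shortest Δλ = ((-164.7 − 159.8 + 180) mod 360) − 180 = 35.5°.
Going east by 35.5° from +159.8° passes through 180° before reaching -164.7°.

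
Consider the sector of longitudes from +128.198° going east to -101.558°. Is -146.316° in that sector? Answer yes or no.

Band width going east from +128.198° to -101.558°: ((-101.558 − 128.198) mod 360) = 130.244°.
Offset of -146.316° east of the west edge: ((-146.316 − 128.198) mod 360) = 85.486°.
85.486° ≤ 130.244° ⇒ inside.

Yes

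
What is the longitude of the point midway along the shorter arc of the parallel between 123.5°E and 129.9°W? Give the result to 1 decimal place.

176.8°E

Signed shortest Δλ from +123.5° to -129.9° is +106.6°.
Midpoint longitude = +123.5° + (+106.6°)/2 = +123.5° + 53.3° = +176.8°.
(The naïve average (+123.5 + -129.9)/2 = -3.2° is on the wrong side of the globe.)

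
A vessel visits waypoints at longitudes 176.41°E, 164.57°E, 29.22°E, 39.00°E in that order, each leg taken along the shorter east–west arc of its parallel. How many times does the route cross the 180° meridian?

0

Leg 1: +176.41° → +164.57°, shortest Δλ = -11.84° (west) — does not cross 180°.
Leg 2: +164.57° → +29.22°, shortest Δλ = -135.35° (west) — does not cross 180°.
Leg 3: +29.22° → +39.00°, shortest Δλ = 9.78° (east) — does not cross 180°.
Total crossings: 0.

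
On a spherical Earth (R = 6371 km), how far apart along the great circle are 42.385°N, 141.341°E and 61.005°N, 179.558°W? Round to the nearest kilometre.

3317 km

Δλ = -179.558 − 141.341 = -320.899°; wrapped into (−180°, 180°]: 39.101°.
Δφ = 61.005 − 42.385 = 18.620°.
a = sin²(Δφ/2) + cos φ₁ · cos φ₂ · sin²(Δλ/2) = 0.066266.
c = 2·atan2(√a, √(1−a)) = 0.52070 rad → d = 6371·c ≈ 3317.41 km.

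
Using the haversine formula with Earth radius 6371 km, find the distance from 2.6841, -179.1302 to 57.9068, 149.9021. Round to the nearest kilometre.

Δλ = 149.9021 − -179.1302 = 329.0323°; wrapped into (−180°, 180°]: -30.9677°.
Δφ = 57.9068 − 2.6841 = 55.2227°.
a = sin²(Δφ/2) + cos φ₁ · cos φ₂ · sin²(Δλ/2) = 0.252631.
c = 2·atan2(√a, √(1−a)) = 1.05326 rad → d = 6371·c ≈ 6710.33 km.

6710 km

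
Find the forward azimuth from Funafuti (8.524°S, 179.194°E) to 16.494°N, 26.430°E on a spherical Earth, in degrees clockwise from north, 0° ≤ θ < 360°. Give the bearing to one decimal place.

Δλ = 26.430 − 179.194 = -152.764°.
θ = atan2( sin Δλ · cos φ₂ , cos φ₁ · sin φ₂ − sin φ₁ · cos φ₂ · cos Δλ )
  = atan2(-0.43882, 0.15441) = -70.614° → normalised to [0°, 360°): 289.386°.

289.4°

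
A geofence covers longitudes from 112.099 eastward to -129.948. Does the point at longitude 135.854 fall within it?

Yes

Band width going east from +112.099° to -129.948°: ((-129.948 − 112.099) mod 360) = 117.953°.
Offset of +135.854° east of the west edge: ((135.854 − 112.099) mod 360) = 23.755°.
23.755° ≤ 117.953° ⇒ inside.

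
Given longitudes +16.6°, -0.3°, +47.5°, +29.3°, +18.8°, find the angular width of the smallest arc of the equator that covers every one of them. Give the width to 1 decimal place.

47.8°

Sort the longitudes: -0.3°, +16.6°, +18.8°, +29.3°, +47.5°.
Eastward gaps between consecutive values (wrapping around): 16.9°, 2.2°, 10.5°, 18.2°, 312.2°.
Largest gap = 312.2° ⇒ minimal covering band is its complement: 360° − 312.2° = 47.8°.
Band runs from -0.3° eastward to +47.5°.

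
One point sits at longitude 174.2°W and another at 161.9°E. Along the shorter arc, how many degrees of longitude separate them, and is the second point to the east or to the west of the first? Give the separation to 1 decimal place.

Raw difference: 161.9 − -174.2 = 336.1°.
Normalise into (−180°, 180°]: 336.1° − 360° = -23.9°.
Negative ⇒ the second point lies to the west; separation 23.9°.

23.9° west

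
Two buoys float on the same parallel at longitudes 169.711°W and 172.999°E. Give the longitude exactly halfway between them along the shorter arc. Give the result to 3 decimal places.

Signed shortest Δλ from -169.711° to +172.999° is -17.290°.
Midpoint longitude = -169.711° + (-17.290°)/2 = -169.711° − 8.645° = -178.356°.
(The naïve average (-169.711 + +172.999)/2 = 1.644° is on the wrong side of the globe.)

178.356°W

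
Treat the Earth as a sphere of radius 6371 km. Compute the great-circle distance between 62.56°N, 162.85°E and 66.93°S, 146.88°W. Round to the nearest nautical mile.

8076 nmi

Δλ = -146.88 − 162.85 = -309.73°; wrapped into (−180°, 180°]: 50.27°.
Δφ = -66.93 − 62.56 = -129.49°.
a = sin²(Δφ/2) + cos φ₁ · cos φ₂ · sin²(Δλ/2) = 0.850550.
c = 2·atan2(√a, √(1−a)) = 2.34774 rad → d = 6371·c ≈ 14957.42 km ≈ 8076.36 nmi.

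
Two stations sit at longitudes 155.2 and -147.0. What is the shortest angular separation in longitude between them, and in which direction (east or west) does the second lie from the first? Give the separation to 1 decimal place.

57.8° east

Raw difference: -147.0 − 155.2 = -302.2°.
Normalise into (−180°, 180°]: -302.2° + 360° = 57.8°.
Positive ⇒ the second point lies to the east; separation 57.8°.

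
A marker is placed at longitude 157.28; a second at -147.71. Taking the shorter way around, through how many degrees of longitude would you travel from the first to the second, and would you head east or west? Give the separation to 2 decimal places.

55.01° east

Raw difference: -147.71 − 157.28 = -304.99°.
Normalise into (−180°, 180°]: -304.99° + 360° = 55.01°.
Positive ⇒ the second point lies to the east; separation 55.01°.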